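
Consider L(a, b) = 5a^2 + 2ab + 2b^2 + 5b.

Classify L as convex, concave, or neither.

L is quadratic, so its Hessian is the constant matrix H = [[10, 2], [2, 4]].
det(H) = 36, tr(H) = 14.
det(H) > 0 and tr(H) > 0, so H is positive definite everywhere: convex.

convex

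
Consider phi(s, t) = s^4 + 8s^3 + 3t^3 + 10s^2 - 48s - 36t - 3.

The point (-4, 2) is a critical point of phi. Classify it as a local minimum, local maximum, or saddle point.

The mixed partial ∂²phi/∂s∂t is 0, so the Hessian at any point is diag(phi_ss, phi_tt) = diag(4(3s^2 + 12s + 5), 18t).
At (-4, 2): H = diag(20, 36).
Both eigenvalues are positive, so H is positive definite: a local minimum.

local minimum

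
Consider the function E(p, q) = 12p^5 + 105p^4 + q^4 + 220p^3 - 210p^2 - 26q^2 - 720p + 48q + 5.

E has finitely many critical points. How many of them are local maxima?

2

E separates as a function of p plus a function of q, so ∇E=0 decouples.
∂E/∂p = 60(p - 1)(p + 1)(p + 3)(p + 4) = 0 at p ∈ {-4, -3, -1, 1}; ∂E/∂q = 4(q - 3)(q - 1)(q + 4) = 0 at q ∈ {-4, 1, 3}.
The Hessian is diagonal: diag(E_pp, E_qq). Second derivatives: E_pp(-4)=-900, E_pp(-3)=480, E_pp(-1)=-720, E_pp(1)=2400; E_qq(-4)=140, E_qq(1)=-40, E_qq(3)=56.
Local maxima occur where both diagonal entries negative: (-4, 1), (-1, 1). Count: 2.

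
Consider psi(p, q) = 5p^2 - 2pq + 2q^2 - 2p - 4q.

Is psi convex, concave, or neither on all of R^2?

convex

psi is quadratic, so its Hessian is the constant matrix H = [[10, -2], [-2, 4]].
det(H) = 36, tr(H) = 14.
det(H) > 0 and tr(H) > 0, so H is positive definite everywhere: convex.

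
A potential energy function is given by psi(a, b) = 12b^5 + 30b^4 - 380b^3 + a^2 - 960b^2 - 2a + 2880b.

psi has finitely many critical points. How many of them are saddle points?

2

psi separates as a function of a plus a function of b, so ∇psi=0 decouples.
∂psi/∂a = 2(a - 1) = 0 at a ∈ {1}; ∂psi/∂b = 60(b - 4)(b - 1)(b + 3)(b + 4) = 0 at b ∈ {-4, -3, 1, 4}.
The Hessian is diagonal: diag(psi_aa, psi_bb). Second derivatives: psi_aa(1)=2; psi_bb(-4)=-2400, psi_bb(-3)=1680, psi_bb(1)=-3600, psi_bb(4)=10080.
Saddle points occur where the two diagonal entries have opposite signs: (1, -4), (1, 1). Count: 2.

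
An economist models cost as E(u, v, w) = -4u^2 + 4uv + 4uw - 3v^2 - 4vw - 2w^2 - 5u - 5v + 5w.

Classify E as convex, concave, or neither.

E is quadratic, so its Hessian is the constant matrix H = [[-8, 4, 4], [4, -6, -4], [4, -4, -4]].
Leading principal minors: -8, 32, -32.
Signs alternate −, +, − ⇒ H ≺ 0 ⇒ concave.

concave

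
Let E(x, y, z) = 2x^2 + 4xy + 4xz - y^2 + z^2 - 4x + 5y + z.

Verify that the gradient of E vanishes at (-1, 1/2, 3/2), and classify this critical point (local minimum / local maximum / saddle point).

saddle point

∇E = (4x + 4y + 4z - 4, 4x - 2y + 5, 4x + 2z + 1); substituting (-1, 1/2, 3/2) gives ∇E = (0, 0, 0), so (-1, 1/2, 3/2) is indeed a critical point.
The Hessian is constant: H = [[4, 4, 4], [4, -2, 0], [4, 0, 2]].
Leading principal minors: Δ₁ = 4, Δ₂ = -24, Δ₃ = -16.
The minors fit neither the all-positive nor the alternating-sign pattern, so H is indefinite: a saddle point.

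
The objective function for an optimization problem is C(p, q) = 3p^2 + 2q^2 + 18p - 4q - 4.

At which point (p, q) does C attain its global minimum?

C(p,q) separates as A(p) + B(q) − 4, so its minimum is min A + min B − 4.
A'(p) = 6p + 18 vanishes at p ∈ {-3}; B'(q) = 4q - 4 vanishes at q ∈ {1}.
Local minima of A (where A''>0): A(-3)=-27. Local minima of B: B(1)=-2.
So the global minimum of C is A(-3) + B(1) − 4 = -27 − 2 − 4 = -33, attained at (-3, 1).

(-3, 1)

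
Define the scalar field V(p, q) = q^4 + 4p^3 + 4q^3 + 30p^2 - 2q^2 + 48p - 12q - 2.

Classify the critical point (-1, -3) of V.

The mixed partial ∂²V/∂p∂q is 0, so the Hessian at any point is diag(V_pp, V_qq) = diag(12(2p + 5), 4(3q^2 + 6q - 1)).
At (-1, -3): H = diag(36, 32).
Both eigenvalues are positive, so H is positive definite: a local minimum.

local minimum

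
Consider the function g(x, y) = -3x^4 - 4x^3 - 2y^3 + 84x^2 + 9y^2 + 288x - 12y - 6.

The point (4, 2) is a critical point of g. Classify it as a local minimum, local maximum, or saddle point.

local maximum

The mixed partial ∂²g/∂x∂y is 0, so the Hessian at any point is diag(g_xx, g_yy) = diag(12(-3x^2 - 2x + 14), 6(-2y + 3)).
At (4, 2): H = diag(-504, -6).
Both eigenvalues are negative, so H is negative definite: a local maximum.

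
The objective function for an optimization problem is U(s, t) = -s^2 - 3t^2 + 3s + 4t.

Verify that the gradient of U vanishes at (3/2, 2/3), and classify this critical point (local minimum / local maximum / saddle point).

∇U = (-2s + 3, -6t + 4); substituting (3/2, 2/3) gives ∇U = (0, 0), so (3/2, 2/3) is indeed a critical point.
The Hessian of U is constant: H = [[-2, 0], [0, -6]].
det(H) = (-2)·(-6) − 0² = 12.
det(H) > 0 and tr(H) = -8 < 0, so H is negative definite and the point is a local maximum.

local maximum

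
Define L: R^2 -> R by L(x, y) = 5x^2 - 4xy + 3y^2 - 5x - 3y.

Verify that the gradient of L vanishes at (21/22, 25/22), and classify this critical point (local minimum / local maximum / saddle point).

∇L = (10x - 4y - 5, -4x + 6y - 3); substituting (21/22, 25/22) gives ∇L = (0, 0), so (21/22, 25/22) is indeed a critical point.
The Hessian of L is constant: H = [[10, -4], [-4, 6]].
det(H) = 10·6 − (-4)² = 44.
det(H) > 0 and tr(H) = 16 > 0, so H is positive definite and the point is a local minimum.

local minimum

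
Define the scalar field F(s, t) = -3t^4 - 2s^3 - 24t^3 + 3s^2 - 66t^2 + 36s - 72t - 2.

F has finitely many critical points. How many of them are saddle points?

3

F separates as a function of s plus a function of t, so ∇F=0 decouples.
∂F/∂s = -6(s - 3)(s + 2) = 0 at s ∈ {-2, 3}; ∂F/∂t = -12(t + 1)(t + 2)(t + 3) = 0 at t ∈ {-3, -2, -1}.
The Hessian is diagonal: diag(F_ss, F_tt). Second derivatives: F_ss(-2)=30, F_ss(3)=-30; F_tt(-3)=-24, F_tt(-2)=12, F_tt(-1)=-24.
Saddle points occur where the two diagonal entries have opposite signs: (-2, -3), (-2, -1), (3, -2). Count: 3.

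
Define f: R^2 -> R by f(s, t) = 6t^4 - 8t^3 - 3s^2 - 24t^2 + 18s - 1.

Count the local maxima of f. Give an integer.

f separates as a function of s plus a function of t, so ∇f=0 decouples.
∂f/∂s = -6(s - 3) = 0 at s ∈ {3}; ∂f/∂t = 24t(t - 2)(t + 1) = 0 at t ∈ {-1, 0, 2}.
The Hessian is diagonal: diag(f_ss, f_tt). Second derivatives: f_ss(3)=-6; f_tt(-1)=72, f_tt(0)=-48, f_tt(2)=144.
Local maxima occur where both diagonal entries negative: (3, 0). Count: 1.

1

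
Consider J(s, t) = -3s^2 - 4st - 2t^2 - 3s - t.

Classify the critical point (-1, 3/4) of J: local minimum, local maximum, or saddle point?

local maximum

The Hessian of J is constant: H = [[-6, -4], [-4, -4]].
det(H) = (-6)·(-4) − (-4)² = 8.
det(H) > 0 and tr(H) = -10 < 0, so H is negative definite and the point is a local maximum.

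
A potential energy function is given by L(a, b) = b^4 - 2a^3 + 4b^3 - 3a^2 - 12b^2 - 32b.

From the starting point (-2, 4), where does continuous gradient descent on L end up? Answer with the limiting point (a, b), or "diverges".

L is separable, so gradient descent decouples: a follows -∂L/∂a, b follows -∂L/∂b.
∂L/∂a = -6a(a + 1); at a=-2 this is -12, so a increases.
∂L/∂b = 4(b - 2)(b + 1)(b + 4); at b=4 this is 320, so b decreases.
a converges to its nearest critical value -1 (a local min of the a-part); b converges to 2. The iterate converges to (-1, 2).

(-1, 2)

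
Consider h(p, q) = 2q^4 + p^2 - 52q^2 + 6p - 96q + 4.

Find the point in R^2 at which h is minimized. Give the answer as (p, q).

h(p,q) separates as A(p) + B(q) + 4, so its minimum is min A + min B + 4.
A'(p) = 2p + 6 vanishes at p ∈ {-3}; B'(q) = 8(q - 4)(q + 1)(q + 3) vanishes at q ∈ {-3, -1, 4}.
Local minima of A (where A''>0): A(-3)=-9. Local minima of B: B(-3)=-18, B(4)=-704.
So the global minimum of h is A(-3) + B(4) + 4 = -9 − 704 + 4 = -709, attained at (-3, 4).

(-3, 4)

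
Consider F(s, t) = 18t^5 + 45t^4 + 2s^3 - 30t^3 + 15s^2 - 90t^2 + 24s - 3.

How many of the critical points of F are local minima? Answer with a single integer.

2

F separates as a function of s plus a function of t, so ∇F=0 decouples.
∂F/∂s = 6(s + 1)(s + 4) = 0 at s ∈ {-4, -1}; ∂F/∂t = 90t(t - 1)(t + 1)(t + 2) = 0 at t ∈ {-2, -1, 0, 1}.
The Hessian is diagonal: diag(F_ss, F_tt). Second derivatives: F_ss(-4)=-18, F_ss(-1)=18; F_tt(-2)=-540, F_tt(-1)=180, F_tt(0)=-180, F_tt(1)=540.
Local minima occur where both diagonal entries positive: (-1, -1), (-1, 1). Count: 2.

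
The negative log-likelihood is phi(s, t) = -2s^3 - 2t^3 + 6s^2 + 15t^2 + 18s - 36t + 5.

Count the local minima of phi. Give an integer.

phi separates as a function of s plus a function of t, so ∇phi=0 decouples.
∂phi/∂s = -6(s - 3)(s + 1) = 0 at s ∈ {-1, 3}; ∂phi/∂t = -6(t - 3)(t - 2) = 0 at t ∈ {2, 3}.
The Hessian is diagonal: diag(phi_ss, phi_tt). Second derivatives: phi_ss(-1)=24, phi_ss(3)=-24; phi_tt(2)=6, phi_tt(3)=-6.
Local minima occur where both diagonal entries positive: (-1, 2). Count: 1.

1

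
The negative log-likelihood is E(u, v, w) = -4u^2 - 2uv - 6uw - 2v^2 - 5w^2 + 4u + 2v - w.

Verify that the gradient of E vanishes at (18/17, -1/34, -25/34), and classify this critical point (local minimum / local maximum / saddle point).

local maximum

∇E = (-8u - 2v - 6w + 4, -2u - 4v + 2, -6u - 10w - 1); substituting (18/17, -1/34, -25/34) gives ∇E = (0, 0, 0), so (18/17, -1/34, -25/34) is indeed a critical point.
The Hessian is constant: H = [[-8, -2, -6], [-2, -4, 0], [-6, 0, -10]].
Leading principal minors: Δ₁ = -8, Δ₂ = 28, Δ₃ = -136.
The minors alternate sign starting negative (−, +, −), so H is negative definite: a local maximum.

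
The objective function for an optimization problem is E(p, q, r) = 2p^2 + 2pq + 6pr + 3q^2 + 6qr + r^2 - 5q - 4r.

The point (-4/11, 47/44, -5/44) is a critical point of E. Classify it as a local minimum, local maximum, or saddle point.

saddle point

The Hessian is constant: H = [[4, 2, 6], [2, 6, 6], [6, 6, 2]].
Leading principal minors: Δ₁ = 4, Δ₂ = 20, Δ₃ = -176.
The minors fit neither the all-positive nor the alternating-sign pattern, so H is indefinite: a saddle point.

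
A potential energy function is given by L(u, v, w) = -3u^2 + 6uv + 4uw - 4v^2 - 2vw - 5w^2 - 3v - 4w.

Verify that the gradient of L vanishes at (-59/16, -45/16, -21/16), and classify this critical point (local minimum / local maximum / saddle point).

∇L = (-6u + 6v + 4w, 6u - 8v - 2w - 3, 4u - 2v - 10w - 4); substituting (-59/16, -45/16, -21/16) gives ∇L = (0, 0, 0), so (-59/16, -45/16, -21/16) is indeed a critical point.
The Hessian is constant: H = [[-6, 6, 4], [6, -8, -2], [4, -2, -10]].
Leading principal minors: Δ₁ = -6, Δ₂ = 12, Δ₃ = -64.
The minors alternate sign starting negative (−, +, −), so H is negative definite: a local maximum.

local maximum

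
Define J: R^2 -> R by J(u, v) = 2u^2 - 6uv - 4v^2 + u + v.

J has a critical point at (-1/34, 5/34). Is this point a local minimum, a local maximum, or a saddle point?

saddle point

The Hessian of J is constant: H = [[4, -6], [-6, -8]].
det(H) = 4·(-8) − (-6)² = -68.
Since det(H) < 0, H is indefinite and the critical point is a saddle point.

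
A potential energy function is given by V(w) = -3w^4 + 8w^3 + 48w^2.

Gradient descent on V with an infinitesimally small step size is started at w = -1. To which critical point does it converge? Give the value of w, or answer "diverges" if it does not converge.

V'(w) = -12w(w - 4)(w + 2), so V'(-1) = -60.
Gradient descent moves in the -V' direction, i.e. w is increasing.
The nearest critical point in that direction is w = 0, where V'' = 96 > 0 (a local minimum). The iterate converges there.

0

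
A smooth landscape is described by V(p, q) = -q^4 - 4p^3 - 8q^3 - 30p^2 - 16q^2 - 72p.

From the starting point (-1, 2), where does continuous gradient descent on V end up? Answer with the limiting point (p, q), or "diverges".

V is separable, so gradient descent decouples: p follows -∂V/∂p, q follows -∂V/∂q.
∂V/∂p = -12(p + 2)(p + 3); at p=-1 this is -24, so p increases.
∂V/∂q = -4q(q + 2)(q + 4); at q=2 this is -192, so q increases.
The p-coordinate has no critical point in that direction and runs off to infinity.

diverges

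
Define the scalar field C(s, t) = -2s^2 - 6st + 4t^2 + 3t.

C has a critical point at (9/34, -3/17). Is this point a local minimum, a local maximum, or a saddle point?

The Hessian of C is constant: H = [[-4, -6], [-6, 8]].
det(H) = (-4)·8 − (-6)² = -68.
Since det(H) < 0, H is indefinite and the critical point is a saddle point.

saddle point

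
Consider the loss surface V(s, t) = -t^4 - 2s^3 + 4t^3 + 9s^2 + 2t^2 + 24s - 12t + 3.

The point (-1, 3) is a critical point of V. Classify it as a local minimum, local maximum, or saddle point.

saddle point

The mixed partial ∂²V/∂s∂t is 0, so the Hessian at any point is diag(V_ss, V_tt) = diag(6(-2s + 3), 4(-3t^2 + 6t + 1)).
At (-1, 3): H = diag(30, -32).
The eigenvalues have opposite signs, so H is indefinite: a saddle point.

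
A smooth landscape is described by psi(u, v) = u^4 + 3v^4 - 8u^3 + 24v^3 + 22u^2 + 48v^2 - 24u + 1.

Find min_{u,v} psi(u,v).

psi(u,v) separates as P(u) + Q(v) + 1, so its minimum is min P + min Q + 1.
P'(u) = 4(u - 3)(u - 2)(u - 1) vanishes at u ∈ {1, 2, 3}; Q'(v) = 12v(v + 2)(v + 4) vanishes at v ∈ {-4, -2, 0}.
Local minima of P (where P''>0): P(1)=-9, P(3)=-9. Local minima of Q: Q(-4)=0, Q(0)=0.
So the global minimum of psi is P(1) + Q(-4) + 1 = -9 + 0 + 1 = -8, attained at (1, -4).

-8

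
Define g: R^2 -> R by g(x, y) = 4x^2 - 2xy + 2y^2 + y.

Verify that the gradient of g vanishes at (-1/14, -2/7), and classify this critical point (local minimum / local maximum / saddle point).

∇g = (8x - 2y, -2x + 4y + 1); substituting (-1/14, -2/7) gives ∇g = (0, 0), so (-1/14, -2/7) is indeed a critical point.
The Hessian of g is constant: H = [[8, -2], [-2, 4]].
det(H) = 8·4 − (-2)² = 28.
det(H) > 0 and tr(H) = 12 > 0, so H is positive definite and the point is a local minimum.

local minimum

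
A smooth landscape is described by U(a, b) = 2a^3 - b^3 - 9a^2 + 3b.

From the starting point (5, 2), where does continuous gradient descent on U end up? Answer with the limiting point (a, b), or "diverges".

diverges

U is separable, so gradient descent decouples: a follows -∂U/∂a, b follows -∂U/∂b.
∂U/∂a = 6a(a - 3); at a=5 this is 60, so a decreases.
∂U/∂b = -3(b - 1)(b + 1); at b=2 this is -9, so b increases.
The b-coordinate has no critical point in that direction and runs off to infinity.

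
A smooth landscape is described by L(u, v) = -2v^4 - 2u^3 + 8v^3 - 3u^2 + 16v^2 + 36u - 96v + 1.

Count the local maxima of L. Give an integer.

2

L separates as a function of u plus a function of v, so ∇L=0 decouples.
∂L/∂u = -6(u - 2)(u + 3) = 0 at u ∈ {-3, 2}; ∂L/∂v = -8(v - 3)(v - 2)(v + 2) = 0 at v ∈ {-2, 2, 3}.
The Hessian is diagonal: diag(L_uu, L_vv). Second derivatives: L_uu(-3)=30, L_uu(2)=-30; L_vv(-2)=-160, L_vv(2)=32, L_vv(3)=-40.
Local maxima occur where both diagonal entries negative: (2, -2), (2, 3). Count: 2.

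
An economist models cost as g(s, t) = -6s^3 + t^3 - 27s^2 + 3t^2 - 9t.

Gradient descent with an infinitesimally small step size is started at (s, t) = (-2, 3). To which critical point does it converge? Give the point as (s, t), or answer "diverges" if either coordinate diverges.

(-3, 1)

g is separable, so gradient descent decouples: s follows -∂g/∂s, t follows -∂g/∂t.
∂g/∂s = -18s(s + 3); at s=-2 this is 36, so s decreases.
∂g/∂t = 3(t - 1)(t + 3); at t=3 this is 36, so t decreases.
s converges to its nearest critical value -3 (a local min of the s-part); t converges to 1. The iterate converges to (-3, 1).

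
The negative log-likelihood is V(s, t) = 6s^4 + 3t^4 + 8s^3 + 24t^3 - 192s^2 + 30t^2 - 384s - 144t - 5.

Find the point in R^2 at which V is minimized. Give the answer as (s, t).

V(s,t) separates as P(s) + Q(t) − 5, so its minimum is min P + min Q − 5.
P'(s) = 24(s - 4)(s + 1)(s + 4) vanishes at s ∈ {-4, -1, 4}; Q'(t) = 12(t - 1)(t + 3)(t + 4) vanishes at t ∈ {-4, -3, 1}.
Local minima of P (where P''>0): P(-4)=-512, P(4)=-2560. Local minima of Q: Q(-4)=288, Q(1)=-87.
So the global minimum of V is P(4) + Q(1) − 5 = -2560 − 87 − 5 = -2652, attained at (4, 1).

(4, 1)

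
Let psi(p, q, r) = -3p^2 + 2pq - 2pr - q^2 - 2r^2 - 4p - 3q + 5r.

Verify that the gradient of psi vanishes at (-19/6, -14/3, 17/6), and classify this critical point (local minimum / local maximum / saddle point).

∇psi = (-6p + 2q - 2r - 4, 2p - 2q - 3, -2p - 4r + 5); substituting (-19/6, -14/3, 17/6) gives ∇psi = (0, 0, 0), so (-19/6, -14/3, 17/6) is indeed a critical point.
The Hessian is constant: H = [[-6, 2, -2], [2, -2, 0], [-2, 0, -4]].
Leading principal minors: Δ₁ = -6, Δ₂ = 8, Δ₃ = -24.
The minors alternate sign starting negative (−, +, −), so H is negative definite: a local maximum.

local maximum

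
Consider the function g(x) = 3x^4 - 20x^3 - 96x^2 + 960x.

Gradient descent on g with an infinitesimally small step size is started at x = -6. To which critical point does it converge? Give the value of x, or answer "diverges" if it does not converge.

-4

g'(x) = 12(x - 5)(x - 4)(x + 4), so g'(-6) = -2640.
Gradient descent moves in the -g' direction, i.e. x is increasing.
The nearest critical point in that direction is x = -4, where g'' = 864 > 0 (a local minimum). The iterate converges there.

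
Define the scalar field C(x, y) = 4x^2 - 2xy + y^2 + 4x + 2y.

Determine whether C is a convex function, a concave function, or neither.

C is quadratic, so its Hessian is the constant matrix H = [[8, -2], [-2, 2]].
det(H) = 12, tr(H) = 10.
det(H) > 0 and tr(H) > 0, so H is positive definite everywhere: convex.

convex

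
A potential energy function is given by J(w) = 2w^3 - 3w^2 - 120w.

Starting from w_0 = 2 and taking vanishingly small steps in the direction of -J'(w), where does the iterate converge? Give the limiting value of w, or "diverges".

J'(w) = 6(w - 5)(w + 4), so J'(2) = -108.
Gradient descent moves in the -J' direction, i.e. w is increasing.
The nearest critical point in that direction is w = 5, where J'' = 54 > 0 (a local minimum). The iterate converges there.

5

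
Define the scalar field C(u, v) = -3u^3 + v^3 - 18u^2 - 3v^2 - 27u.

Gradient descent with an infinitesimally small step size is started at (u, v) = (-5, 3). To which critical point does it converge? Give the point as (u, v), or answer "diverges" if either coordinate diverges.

C is separable, so gradient descent decouples: u follows -∂C/∂u, v follows -∂C/∂v.
∂C/∂u = -9(u + 1)(u + 3); at u=-5 this is -72, so u increases.
∂C/∂v = 3v(v - 2); at v=3 this is 9, so v decreases.
u converges to its nearest critical value -3 (a local min of the u-part); v converges to 2. The iterate converges to (-3, 2).

(-3, 2)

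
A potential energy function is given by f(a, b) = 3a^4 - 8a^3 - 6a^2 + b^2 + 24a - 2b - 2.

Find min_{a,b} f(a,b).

f(a,b) separates as P(a) + Q(b) − 2, so its minimum is min P + min Q − 2.
P'(a) = 12(a - 2)(a - 1)(a + 1) vanishes at a ∈ {-1, 1, 2}; Q'(b) = 2b - 2 vanishes at b ∈ {1}.
Local minima of P (where P''>0): P(-1)=-19, P(2)=8. Local minima of Q: Q(1)=-1.
So the global minimum of f is P(-1) + Q(1) − 2 = -19 − 1 − 2 = -22, attained at (-1, 1).

-22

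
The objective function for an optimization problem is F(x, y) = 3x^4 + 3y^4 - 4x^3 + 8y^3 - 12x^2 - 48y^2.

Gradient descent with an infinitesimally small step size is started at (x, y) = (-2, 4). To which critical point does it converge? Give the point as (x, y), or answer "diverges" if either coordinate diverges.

(-1, 2)

F is separable, so gradient descent decouples: x follows -∂F/∂x, y follows -∂F/∂y.
∂F/∂x = 12x(x - 2)(x + 1); at x=-2 this is -96, so x increases.
∂F/∂y = 12y(y - 2)(y + 4); at y=4 this is 768, so y decreases.
x converges to its nearest critical value -1 (a local min of the x-part); y converges to 2. The iterate converges to (-1, 2).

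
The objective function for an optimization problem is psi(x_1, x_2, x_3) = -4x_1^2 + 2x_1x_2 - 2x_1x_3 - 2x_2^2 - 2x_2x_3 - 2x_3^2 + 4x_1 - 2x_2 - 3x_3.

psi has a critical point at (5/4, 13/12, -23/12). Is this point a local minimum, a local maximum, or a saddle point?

local maximum

The Hessian is constant: H = [[-8, 2, -2], [2, -4, -2], [-2, -2, -4]].
Leading principal minors: Δ₁ = -8, Δ₂ = 28, Δ₃ = -48.
The minors alternate sign starting negative (−, +, −), so H is negative definite: a local maximum.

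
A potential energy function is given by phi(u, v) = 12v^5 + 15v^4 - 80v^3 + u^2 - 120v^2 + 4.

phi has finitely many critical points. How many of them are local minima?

phi separates as a function of u plus a function of v, so ∇phi=0 decouples.
∂phi/∂u = 2u = 0 at u ∈ {0}; ∂phi/∂v = 60v(v - 2)(v + 1)(v + 2) = 0 at v ∈ {-2, -1, 0, 2}.
The Hessian is diagonal: diag(phi_uu, phi_vv). Second derivatives: phi_uu(0)=2; phi_vv(-2)=-480, phi_vv(-1)=180, phi_vv(0)=-240, phi_vv(2)=1440.
Local minima occur where both diagonal entries positive: (0, -1), (0, 2). Count: 2.

2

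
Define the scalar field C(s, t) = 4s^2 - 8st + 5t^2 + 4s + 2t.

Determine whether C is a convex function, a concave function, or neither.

convex

C is quadratic, so its Hessian is the constant matrix H = [[8, -8], [-8, 10]].
det(H) = 16, tr(H) = 18.
det(H) > 0 and tr(H) > 0, so H is positive definite everywhere: convex.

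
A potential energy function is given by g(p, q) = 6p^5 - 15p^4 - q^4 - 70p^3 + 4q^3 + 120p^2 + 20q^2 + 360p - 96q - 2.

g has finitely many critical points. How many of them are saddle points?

6

g separates as a function of p plus a function of q, so ∇g=0 decouples.
∂g/∂p = 30(p - 3)(p - 2)(p + 1)(p + 2) = 0 at p ∈ {-2, -1, 2, 3}; ∂g/∂q = -4(q - 4)(q - 2)(q + 3) = 0 at q ∈ {-3, 2, 4}.
The Hessian is diagonal: diag(g_pp, g_qq). Second derivatives: g_pp(-2)=-600, g_pp(-1)=360, g_pp(2)=-360, g_pp(3)=600; g_qq(-3)=-140, g_qq(2)=40, g_qq(4)=-56.
Saddle points occur where the two diagonal entries have opposite signs: (-2, 2), (-1, -3), (-1, 4), (2, 2), (3, -3), (3, 4). Count: 6.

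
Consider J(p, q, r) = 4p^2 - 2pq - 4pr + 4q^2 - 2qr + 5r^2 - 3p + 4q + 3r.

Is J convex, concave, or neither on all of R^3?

convex

J is quadratic, so its Hessian is the constant matrix H = [[8, -2, -4], [-2, 8, -2], [-4, -2, 10]].
Leading principal minors: 8, 60, 408.
All positive ⇒ H ≻ 0 ⇒ convex.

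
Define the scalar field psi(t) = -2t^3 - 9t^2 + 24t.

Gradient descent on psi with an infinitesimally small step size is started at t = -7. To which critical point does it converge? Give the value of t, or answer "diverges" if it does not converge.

-4

psi'(t) = -6(t - 1)(t + 4), so psi'(-7) = -144.
Gradient descent moves in the -psi' direction, i.e. t is increasing.
The nearest critical point in that direction is t = -4, where psi'' = 30 > 0 (a local minimum). The iterate converges there.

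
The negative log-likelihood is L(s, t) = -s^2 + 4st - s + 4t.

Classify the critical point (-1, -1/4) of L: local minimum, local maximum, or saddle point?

The Hessian of L is constant: H = [[-2, 4], [4, 0]].
det(H) = (-2)·0 − 4² = -16.
Since det(H) < 0, H is indefinite and the critical point is a saddle point.

saddle point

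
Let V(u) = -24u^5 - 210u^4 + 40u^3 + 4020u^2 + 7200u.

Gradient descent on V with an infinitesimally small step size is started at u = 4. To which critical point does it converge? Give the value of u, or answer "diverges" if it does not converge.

diverges

V'(u) = -120(u - 3)(u + 1)(u + 4)(u + 5), so V'(4) = -43200.
Gradient descent moves in the -V' direction, i.e. u is increasing.
There is no critical point above u=4, and V' keeps the same sign, so the iterate runs off to +∞.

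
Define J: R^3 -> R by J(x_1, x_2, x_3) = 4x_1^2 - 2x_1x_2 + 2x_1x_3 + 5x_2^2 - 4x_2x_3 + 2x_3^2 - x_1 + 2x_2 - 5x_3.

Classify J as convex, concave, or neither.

convex

J is quadratic, so its Hessian is the constant matrix H = [[8, -2, 2], [-2, 10, -4], [2, -4, 4]].
Leading principal minors: 8, 76, 168.
All positive ⇒ H ≻ 0 ⇒ convex.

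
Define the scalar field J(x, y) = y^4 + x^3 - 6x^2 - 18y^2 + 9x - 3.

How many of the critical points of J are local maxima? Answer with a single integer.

1

J separates as a function of x plus a function of y, so ∇J=0 decouples.
∂J/∂x = 3(x - 3)(x - 1) = 0 at x ∈ {1, 3}; ∂J/∂y = 4y(y - 3)(y + 3) = 0 at y ∈ {-3, 0, 3}.
The Hessian is diagonal: diag(J_xx, J_yy). Second derivatives: J_xx(1)=-6, J_xx(3)=6; J_yy(-3)=72, J_yy(0)=-36, J_yy(3)=72.
Local maxima occur where both diagonal entries negative: (1, 0). Count: 1.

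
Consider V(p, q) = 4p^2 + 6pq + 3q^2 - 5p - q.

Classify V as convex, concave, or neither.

convex

V is quadratic, so its Hessian is the constant matrix H = [[8, 6], [6, 6]].
det(H) = 12, tr(H) = 14.
det(H) > 0 and tr(H) > 0, so H is positive definite everywhere: convex.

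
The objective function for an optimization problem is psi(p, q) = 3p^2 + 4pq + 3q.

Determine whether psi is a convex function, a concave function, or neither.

psi is quadratic, so its Hessian is the constant matrix H = [[6, 4], [4, 0]].
det(H) = -16, tr(H) = 6.
det(H) < 0, so H is indefinite: neither convex nor concave.

neither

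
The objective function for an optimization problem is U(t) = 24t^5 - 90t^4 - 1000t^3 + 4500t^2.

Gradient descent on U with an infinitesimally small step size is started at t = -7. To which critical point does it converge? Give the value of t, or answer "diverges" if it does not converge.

diverges

U'(t) = 120t(t - 5)(t - 3)(t + 5), so U'(-7) = 201600.
Gradient descent moves in the -U' direction, i.e. t is decreasing.
There is no critical point below t=-7, and U' keeps the same sign, so the iterate runs off to −∞.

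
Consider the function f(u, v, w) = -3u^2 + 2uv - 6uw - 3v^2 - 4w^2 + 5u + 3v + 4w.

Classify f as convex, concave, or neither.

f is quadratic, so its Hessian is the constant matrix H = [[-6, 2, -6], [2, -6, 0], [-6, 0, -8]].
Leading principal minors: -6, 32, -40.
Signs alternate −, +, − ⇒ H ≺ 0 ⇒ concave.

concave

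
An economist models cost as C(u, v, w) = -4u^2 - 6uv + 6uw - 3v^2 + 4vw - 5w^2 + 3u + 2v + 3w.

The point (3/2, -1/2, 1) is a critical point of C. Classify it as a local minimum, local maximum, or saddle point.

The Hessian is constant: H = [[-8, -6, 6], [-6, -6, 4], [6, 4, -10]].
Leading principal minors: Δ₁ = -8, Δ₂ = 12, Δ₃ = -64.
The minors alternate sign starting negative (−, +, −), so H is negative definite: a local maximum.

local maximum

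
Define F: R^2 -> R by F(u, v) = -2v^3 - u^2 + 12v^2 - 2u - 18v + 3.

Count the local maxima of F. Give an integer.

1

F separates as a function of u plus a function of v, so ∇F=0 decouples.
∂F/∂u = -2(u + 1) = 0 at u ∈ {-1}; ∂F/∂v = -6(v - 3)(v - 1) = 0 at v ∈ {1, 3}.
The Hessian is diagonal: diag(F_uu, F_vv). Second derivatives: F_uu(-1)=-2; F_vv(1)=12, F_vv(3)=-12.
Local maxima occur where both diagonal entries negative: (-1, 3). Count: 1.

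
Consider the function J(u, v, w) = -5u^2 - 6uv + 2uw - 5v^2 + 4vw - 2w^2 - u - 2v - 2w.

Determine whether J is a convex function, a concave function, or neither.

concave

J is quadratic, so its Hessian is the constant matrix H = [[-10, -6, 2], [-6, -10, 4], [2, 4, -4]].
Leading principal minors: -10, 64, -152.
Signs alternate −, +, − ⇒ H ≺ 0 ⇒ concave.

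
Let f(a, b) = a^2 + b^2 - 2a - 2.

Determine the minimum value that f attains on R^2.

-3

f(a,b) separates as P(a) + Q(b) − 2, so its minimum is min P + min Q − 2.
P'(a) = 2a - 2 vanishes at a ∈ {1}; Q'(b) = 2b vanishes at b ∈ {0}.
Local minima of P (where P''>0): P(1)=-1. Local minima of Q: Q(0)=0.
So the global minimum of f is P(1) + Q(0) − 2 = -1 + 0 − 2 = -3, attained at (1, 0).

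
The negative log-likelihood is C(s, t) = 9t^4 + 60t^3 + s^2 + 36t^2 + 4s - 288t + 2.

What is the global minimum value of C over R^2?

-185

C(s,t) separates as P(s) + Q(t) + 2, so its minimum is min P + min Q + 2.
P'(s) = 2s + 4 vanishes at s ∈ {-2}; Q'(t) = 36(t - 1)(t + 2)(t + 4) vanishes at t ∈ {-4, -2, 1}.
Local minima of P (where P''>0): P(-2)=-4. Local minima of Q: Q(-4)=192, Q(1)=-183.
So the global minimum of C is P(-2) + Q(1) + 2 = -4 − 183 + 2 = -185, attained at (-2, 1).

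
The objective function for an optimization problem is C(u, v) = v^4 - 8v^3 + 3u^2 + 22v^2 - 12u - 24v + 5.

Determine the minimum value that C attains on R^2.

-16

C(u,v) separates as P(u) + Q(v) + 5, so its minimum is min P + min Q + 5.
P'(u) = 6u - 12 vanishes at u ∈ {2}; Q'(v) = 4(v - 3)(v - 2)(v - 1) vanishes at v ∈ {1, 2, 3}.
Local minima of P (where P''>0): P(2)=-12. Local minima of Q: Q(1)=-9, Q(3)=-9.
So the global minimum of C is P(2) + Q(1) + 5 = -12 − 9 + 5 = -16, attained at (2, 1).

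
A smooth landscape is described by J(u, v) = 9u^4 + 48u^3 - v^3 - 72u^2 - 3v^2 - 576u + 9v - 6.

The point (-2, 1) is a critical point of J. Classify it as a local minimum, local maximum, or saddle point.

local maximum

The mixed partial ∂²J/∂u∂v is 0, so the Hessian at any point is diag(J_uu, J_vv) = diag(36(3u^2 + 8u - 4), -6(v + 1)).
At (-2, 1): H = diag(-288, -12).
Both eigenvalues are negative, so H is negative definite: a local maximum.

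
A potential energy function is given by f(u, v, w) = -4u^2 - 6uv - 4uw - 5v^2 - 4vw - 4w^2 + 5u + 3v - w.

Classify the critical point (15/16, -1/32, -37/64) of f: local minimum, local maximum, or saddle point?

local maximum

The Hessian is constant: H = [[-8, -6, -4], [-6, -10, -4], [-4, -4, -8]].
Leading principal minors: Δ₁ = -8, Δ₂ = 44, Δ₃ = -256.
The minors alternate sign starting negative (−, +, −), so H is negative definite: a local maximum.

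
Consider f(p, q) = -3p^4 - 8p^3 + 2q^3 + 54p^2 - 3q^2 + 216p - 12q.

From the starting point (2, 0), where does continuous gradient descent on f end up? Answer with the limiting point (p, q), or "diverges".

f is separable, so gradient descent decouples: p follows -∂f/∂p, q follows -∂f/∂q.
∂f/∂p = -12(p - 3)(p + 2)(p + 3); at p=2 this is 240, so p decreases.
∂f/∂q = 6(q - 2)(q + 1); at q=0 this is -12, so q increases.
p converges to its nearest critical value -2 (a local min of the p-part); q converges to 2. The iterate converges to (-2, 2).

(-2, 2)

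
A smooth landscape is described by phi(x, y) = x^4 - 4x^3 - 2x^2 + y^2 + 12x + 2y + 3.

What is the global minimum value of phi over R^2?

-7

phi(x,y) separates as P(x) + Q(y) + 3, so its minimum is min P + min Q + 3.
P'(x) = 4(x - 3)(x - 1)(x + 1) vanishes at x ∈ {-1, 1, 3}; Q'(y) = 2y + 2 vanishes at y ∈ {-1}.
Local minima of P (where P''>0): P(-1)=-9, P(3)=-9. Local minima of Q: Q(-1)=-1.
So the global minimum of phi is P(-1) + Q(-1) + 3 = -9 − 1 + 3 = -7, attained at (-1, -1).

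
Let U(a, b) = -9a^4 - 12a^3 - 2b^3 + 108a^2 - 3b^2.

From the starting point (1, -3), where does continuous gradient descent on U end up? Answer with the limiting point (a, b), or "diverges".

(0, -1)

U is separable, so gradient descent decouples: a follows -∂U/∂a, b follows -∂U/∂b.
∂U/∂a = -36a(a - 2)(a + 3); at a=1 this is 144, so a decreases.
∂U/∂b = -6b(b + 1); at b=-3 this is -36, so b increases.
a converges to its nearest critical value 0 (a local min of the a-part); b converges to -1. The iterate converges to (0, -1).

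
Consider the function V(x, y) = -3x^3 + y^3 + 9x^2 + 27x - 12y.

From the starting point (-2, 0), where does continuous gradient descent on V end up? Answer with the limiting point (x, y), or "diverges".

V is separable, so gradient descent decouples: x follows -∂V/∂x, y follows -∂V/∂y.
∂V/∂x = -9(x - 3)(x + 1); at x=-2 this is -45, so x increases.
∂V/∂y = 3(y - 2)(y + 2); at y=0 this is -12, so y increases.
x converges to its nearest critical value -1 (a local min of the x-part); y converges to 2. The iterate converges to (-1, 2).

(-1, 2)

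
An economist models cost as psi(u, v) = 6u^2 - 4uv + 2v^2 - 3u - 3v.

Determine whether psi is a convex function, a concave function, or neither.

convex

psi is quadratic, so its Hessian is the constant matrix H = [[12, -4], [-4, 4]].
det(H) = 32, tr(H) = 16.
det(H) > 0 and tr(H) > 0, so H is positive definite everywhere: convex.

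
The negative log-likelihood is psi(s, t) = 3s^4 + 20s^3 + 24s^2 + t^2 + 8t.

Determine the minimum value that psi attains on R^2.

psi(s,t) separates as P(s) + Q(t), so its minimum is min P + min Q.
P'(s) = 12s(s + 1)(s + 4) vanishes at s ∈ {-4, -1, 0}; Q'(t) = 2(t + 4) vanishes at t ∈ {-4}.
Local minima of P (where P''>0): P(-4)=-128, P(0)=0. Local minima of Q: Q(-4)=-16.
So the global minimum of psi is P(-4) + Q(-4) = -128 − 16 = -144, attained at (-4, -4).

-144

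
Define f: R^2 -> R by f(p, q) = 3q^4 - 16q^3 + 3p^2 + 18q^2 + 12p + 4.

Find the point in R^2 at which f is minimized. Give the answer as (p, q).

f(p,q) separates as A(p) + B(q) + 4, so its minimum is min A + min B + 4.
A'(p) = 6p + 12 vanishes at p ∈ {-2}; B'(q) = 12q(q - 3)(q - 1) vanishes at q ∈ {0, 1, 3}.
Local minima of A (where A''>0): A(-2)=-12. Local minima of B: B(0)=0, B(3)=-27.
So the global minimum of f is A(-2) + B(3) + 4 = -12 − 27 + 4 = -35, attained at (-2, 3).

(-2, 3)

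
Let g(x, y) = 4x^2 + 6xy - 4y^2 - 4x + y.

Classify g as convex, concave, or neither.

g is quadratic, so its Hessian is the constant matrix H = [[8, 6], [6, -8]].
det(H) = -100, tr(H) = 0.
det(H) < 0, so H is indefinite: neither convex nor concave.

neither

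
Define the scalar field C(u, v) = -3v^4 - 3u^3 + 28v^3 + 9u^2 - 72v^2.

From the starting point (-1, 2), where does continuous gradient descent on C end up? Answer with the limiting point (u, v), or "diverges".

(0, 3)

C is separable, so gradient descent decouples: u follows -∂C/∂u, v follows -∂C/∂v.
∂C/∂u = -9u(u - 2); at u=-1 this is -27, so u increases.
∂C/∂v = -12v(v - 4)(v - 3); at v=2 this is -48, so v increases.
u converges to its nearest critical value 0 (a local min of the u-part); v converges to 3. The iterate converges to (0, 3).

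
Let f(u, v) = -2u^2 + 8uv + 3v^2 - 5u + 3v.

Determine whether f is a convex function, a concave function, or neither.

neither

f is quadratic, so its Hessian is the constant matrix H = [[-4, 8], [8, 6]].
det(H) = -88, tr(H) = 2.
det(H) < 0, so H is indefinite: neither convex nor concave.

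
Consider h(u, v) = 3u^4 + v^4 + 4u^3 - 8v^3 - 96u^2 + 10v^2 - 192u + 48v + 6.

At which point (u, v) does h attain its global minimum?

h(u,v) separates as P(u) + Q(v) + 6, so its minimum is min P + min Q + 6.
P'(u) = 12(u - 4)(u + 1)(u + 4) vanishes at u ∈ {-4, -1, 4}; Q'(v) = 4(v - 4)(v - 3)(v + 1) vanishes at v ∈ {-1, 3, 4}.
Local minima of P (where P''>0): P(-4)=-256, P(4)=-1280. Local minima of Q: Q(-1)=-29, Q(4)=96.
So the global minimum of h is P(4) + Q(-1) + 6 = -1280 − 29 + 6 = -1303, attained at (4, -1).

(4, -1)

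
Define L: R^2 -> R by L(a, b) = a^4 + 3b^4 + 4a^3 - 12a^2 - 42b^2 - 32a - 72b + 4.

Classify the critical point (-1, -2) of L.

saddle point

The mixed partial ∂²L/∂a∂b is 0, so the Hessian at any point is diag(L_aa, L_bb) = diag(12(a^2 + 2a - 2), 12(3b^2 - 7)).
At (-1, -2): H = diag(-36, 60).
The eigenvalues have opposite signs, so H is indefinite: a saddle point.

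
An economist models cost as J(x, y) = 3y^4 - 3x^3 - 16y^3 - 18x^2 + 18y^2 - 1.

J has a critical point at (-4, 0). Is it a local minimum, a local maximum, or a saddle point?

The mixed partial ∂²J/∂x∂y is 0, so the Hessian at any point is diag(J_xx, J_yy) = diag(-18(x + 2), 12(3y^2 - 8y + 3)).
At (-4, 0): H = diag(36, 36).
Both eigenvalues are positive, so H is positive definite: a local minimum.

local minimum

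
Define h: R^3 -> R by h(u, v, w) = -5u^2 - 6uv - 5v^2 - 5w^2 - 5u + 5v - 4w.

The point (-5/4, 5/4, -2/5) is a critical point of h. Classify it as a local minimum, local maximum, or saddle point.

The Hessian is constant: H = [[-10, -6, 0], [-6, -10, 0], [0, 0, -10]].
Leading principal minors: Δ₁ = -10, Δ₂ = 64, Δ₃ = -640.
The minors alternate sign starting negative (−, +, −), so H is negative definite: a local maximum.

local maximum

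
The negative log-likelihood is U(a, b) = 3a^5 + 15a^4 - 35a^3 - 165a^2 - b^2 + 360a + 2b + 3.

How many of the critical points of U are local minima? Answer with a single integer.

U separates as a function of a plus a function of b, so ∇U=0 decouples.
∂U/∂a = 15(a - 2)(a - 1)(a + 3)(a + 4) = 0 at a ∈ {-4, -3, 1, 2}; ∂U/∂b = -2(b - 1) = 0 at b ∈ {1}.
The Hessian is diagonal: diag(U_aa, U_bb). Second derivatives: U_aa(-4)=-450, U_aa(-3)=300, U_aa(1)=-300, U_aa(2)=450; U_bb(1)=-2.
Local minima occur where both diagonal entries positive: none. Count: 0.

0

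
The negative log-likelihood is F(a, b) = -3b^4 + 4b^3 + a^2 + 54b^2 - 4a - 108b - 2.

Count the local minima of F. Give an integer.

F separates as a function of a plus a function of b, so ∇F=0 decouples.
∂F/∂a = 2(a - 2) = 0 at a ∈ {2}; ∂F/∂b = -12(b - 3)(b - 1)(b + 3) = 0 at b ∈ {-3, 1, 3}.
The Hessian is diagonal: diag(F_aa, F_bb). Second derivatives: F_aa(2)=2; F_bb(-3)=-288, F_bb(1)=96, F_bb(3)=-144.
Local minima occur where both diagonal entries positive: (2, 1). Count: 1.

1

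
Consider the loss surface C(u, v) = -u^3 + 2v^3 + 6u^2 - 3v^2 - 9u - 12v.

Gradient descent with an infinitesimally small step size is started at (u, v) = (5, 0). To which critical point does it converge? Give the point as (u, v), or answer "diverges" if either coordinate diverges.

C is separable, so gradient descent decouples: u follows -∂C/∂u, v follows -∂C/∂v.
∂C/∂u = -3(u - 3)(u - 1); at u=5 this is -24, so u increases.
∂C/∂v = 6(v - 2)(v + 1); at v=0 this is -12, so v increases.
The u-coordinate has no critical point in that direction and runs off to infinity.

diverges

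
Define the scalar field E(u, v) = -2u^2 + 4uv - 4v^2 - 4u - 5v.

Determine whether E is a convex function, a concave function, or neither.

concave

E is quadratic, so its Hessian is the constant matrix H = [[-4, 4], [4, -8]].
det(H) = 16, tr(H) = -12.
det(H) > 0 and tr(H) < 0, so H is negative definite everywhere: concave.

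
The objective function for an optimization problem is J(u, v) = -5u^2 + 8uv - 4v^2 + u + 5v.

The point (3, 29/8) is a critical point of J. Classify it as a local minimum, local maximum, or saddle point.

local maximum

The Hessian of J is constant: H = [[-10, 8], [8, -8]].
det(H) = (-10)·(-8) − 8² = 16.
det(H) > 0 and tr(H) = -18 < 0, so H is negative definite and the point is a local maximum.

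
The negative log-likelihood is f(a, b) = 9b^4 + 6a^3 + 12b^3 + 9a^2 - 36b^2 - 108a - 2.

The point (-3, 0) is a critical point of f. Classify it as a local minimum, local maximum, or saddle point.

The mixed partial ∂²f/∂a∂b is 0, so the Hessian at any point is diag(f_aa, f_bb) = diag(18(2a + 1), 36(3b^2 + 2b - 2)).
At (-3, 0): H = diag(-90, -72).
Both eigenvalues are negative, so H is negative definite: a local maximum.

local maximum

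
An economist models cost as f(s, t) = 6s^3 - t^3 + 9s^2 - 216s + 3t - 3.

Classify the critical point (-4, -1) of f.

saddle point

The mixed partial ∂²f/∂s∂t is 0, so the Hessian at any point is diag(f_ss, f_tt) = diag(18(2s + 1), -6t).
At (-4, -1): H = diag(-126, 6).
The eigenvalues have opposite signs, so H is indefinite: a saddle point.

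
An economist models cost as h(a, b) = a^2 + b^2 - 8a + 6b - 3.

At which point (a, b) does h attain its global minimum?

h(a,b) separates as P(a) + Q(b) − 3, so its minimum is min P + min Q − 3.
P'(a) = 2a - 8 vanishes at a ∈ {4}; Q'(b) = 2b + 6 vanishes at b ∈ {-3}.
Local minima of P (where P''>0): P(4)=-16. Local minima of Q: Q(-3)=-9.
So the global minimum of h is P(4) + Q(-3) − 3 = -16 − 9 − 3 = -28, attained at (4, -3).

(4, -3)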